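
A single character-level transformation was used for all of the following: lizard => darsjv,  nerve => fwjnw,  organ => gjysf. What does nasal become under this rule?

fsksd

Compare letters: l→d is +18, i→a is +18, z→r is +18 — a constant shift. Each letter is shifted forward by 18 in the alphabet (a Caesar shift of +18).
Applying it to nasal: n+18=f, a+18=s, s+18=k, a+18=s, l+18=d.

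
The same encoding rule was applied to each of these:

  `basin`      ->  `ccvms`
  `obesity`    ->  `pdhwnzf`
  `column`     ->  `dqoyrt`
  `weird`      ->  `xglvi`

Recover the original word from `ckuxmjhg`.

birthday

Each letter shifts forward by (position + 1), i.e. 1, 2, 3, … — the shift grows by one for each successive letter.
Decoding ckuxmjhg: c−1=b, k−2=i, u−3=r, x−4=t, m−5=h, j−6=d, h−7=a, g−8=y.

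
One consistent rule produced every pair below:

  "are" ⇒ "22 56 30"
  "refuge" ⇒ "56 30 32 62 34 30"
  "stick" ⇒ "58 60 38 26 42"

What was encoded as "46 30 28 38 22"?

a(#1)→22 and r(#18)→56: differences scale by 2, so n = 2·pos + 20. The formula is n = 2×(alphabet index, a=1) + 20.
Decoding 46 30 28 38 22: 46→(46−20)÷2=13=m, 30→(30−20)÷2=5=e, 28→(28−20)÷2=4=d, 38→(38−20)÷2=9=i, 22→(22−20)÷2=1=a.

media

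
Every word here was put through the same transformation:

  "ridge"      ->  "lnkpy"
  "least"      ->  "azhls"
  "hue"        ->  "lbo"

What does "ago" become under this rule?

vnh

The output letters match the input read backwards, each shifted +7: ridge reversed is egdir. Read the word backwards and shift each letter +7.
On ago: reverse → oga; then shift: o+7=v, g+7=n, a+7=h.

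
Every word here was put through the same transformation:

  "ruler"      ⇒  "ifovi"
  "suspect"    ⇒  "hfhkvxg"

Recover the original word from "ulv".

Each pair mirrors across the alphabet (r↔i, u↔f, l↔o): positions sum to 25. Letters are reflected about the middle of the alphabet (position → 25−position): Atbash.
Decoding ulv: u↔f, l↔o, v↔e.

foe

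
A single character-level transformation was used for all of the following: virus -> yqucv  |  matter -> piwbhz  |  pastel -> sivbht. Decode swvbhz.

Shifts by position in virus: pos 0: v→y (+3), pos 1: i→q (+8), pos 2: r→u (+3), pos 3: u→c (+8) — repeating every 2. It's a Vigenère-style cipher with numeric key [3,8]: position i shifts by key[i mod 2].
Decoding swvbhz: s−3=p, w−8=o, v−3=s, b−8=t, h−3=e, z−8=r.

poster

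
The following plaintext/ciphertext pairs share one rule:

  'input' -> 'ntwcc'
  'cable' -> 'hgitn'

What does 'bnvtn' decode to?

In input: i→n is +5, n→t is +6, p→w is +7, u→c is +8 — the shift increases by 1 each position. Each letter shifts forward by (position + 5), i.e. 5, 6, 7, … — the shift grows by one for each successive letter.
Reversing it on bnvtn: b−5=w, n−6=h, v−7=o, t−8=l, n−9=e.

whole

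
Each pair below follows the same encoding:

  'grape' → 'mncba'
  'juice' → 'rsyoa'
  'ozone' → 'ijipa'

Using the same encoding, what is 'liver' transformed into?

dylan

g(6)→m(12) and r(17)→n(13) fit y≡19x+2 (mod 26); the inverse of 19 mod 26 is 11. Each letter's alphabet position (a=0..z=25) is mapped through 19·x+2 mod 26 — an affine cipher.
Applying it to liver: l(11)→19·11+2≡3=d; i(8)→19·8+2≡24=y; v(21)→19·21+2≡11=l; e(4)→19·4+2≡0=a; r(17)→19·17+2≡13=n (all mod 26).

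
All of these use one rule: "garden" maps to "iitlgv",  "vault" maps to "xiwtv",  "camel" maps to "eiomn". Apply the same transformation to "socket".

uwesgb

It's a Vigenère-style cipher with numeric key [2,8]: position i shifts by key[i mod 2].
On socket: s+2=u, o+8=w, c+2=e, k+8=s, e+2=g, t+8=b.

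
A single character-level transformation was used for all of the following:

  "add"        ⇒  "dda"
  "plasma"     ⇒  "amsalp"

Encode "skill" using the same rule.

lliks

The output letters match the input read backwards: add reversed is dda. It's just the letters in reverse order.
On skill: reverse → lliks.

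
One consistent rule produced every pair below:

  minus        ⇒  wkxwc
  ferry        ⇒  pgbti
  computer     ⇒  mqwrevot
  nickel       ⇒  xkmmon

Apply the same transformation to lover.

Shifts by position in minus: pos 0: m→w (+10), pos 1: i→k (+2), pos 2: n→x (+10), pos 3: u→w (+2) — repeating every 2. A repeating key of period 2 is used — shifts +10, +2 over and over.
For lover: l+10=v, o+2=q, v+10=f, e+2=g, r+10=b.

vqfgb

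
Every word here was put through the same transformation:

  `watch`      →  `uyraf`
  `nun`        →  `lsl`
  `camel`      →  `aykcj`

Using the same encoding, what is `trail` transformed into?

Compare letters: w→u is +24, a→y is +24, t→r is +24 — a constant shift. Each letter is shifted forward by 24 in the alphabet (a Caesar shift of +24).
For trail: t+24=r, r+24=p, a+24=y, i+24=g, l+24=j.

rpygj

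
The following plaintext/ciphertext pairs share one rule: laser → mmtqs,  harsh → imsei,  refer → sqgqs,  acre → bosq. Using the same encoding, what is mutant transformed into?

ngumof

Shifts by position in laser: pos 0: l→m (+1), pos 1: a→m (+12), pos 2: s→t (+1), pos 3: e→q (+12) — repeating every 2. A repeating key of period 2 is used — shifts +1, +12 over and over.
Applying it to mutant: m+1=n, u+12=g, t+1=u, a+12=m, n+1=o, t+12=f.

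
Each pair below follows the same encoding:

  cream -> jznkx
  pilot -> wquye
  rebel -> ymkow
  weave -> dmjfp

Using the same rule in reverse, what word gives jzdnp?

In cream: c→j is +7, r→z is +8, e→n is +9, a→k is +10 — the shift increases by 1 each position. The shift increases by 1 at each position, starting from +7: 7, 8, 9, ….
Decoding jzdnp: j−7=c, z−8=r, d−9=u, n−10=d, p−11=e.

crude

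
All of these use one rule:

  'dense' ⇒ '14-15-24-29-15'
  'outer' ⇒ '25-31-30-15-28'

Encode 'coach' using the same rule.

The number is (letter's place in the alphabet, a=1) + 10.
For coach: c=3→13, o=15→25, a=1→11, c=3→13, h=8→18.

13-25-11-13-18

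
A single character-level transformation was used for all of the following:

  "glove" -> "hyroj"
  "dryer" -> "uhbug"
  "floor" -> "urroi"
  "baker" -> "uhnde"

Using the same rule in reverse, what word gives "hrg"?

doe

The output letters match the input read backwards, each shifted +3: glove reversed is evolg. Read the word backwards and shift each letter +3.
Decoding hrg: shift back: h−3=e, r−3=o, g−3=d → eod; then reverse → doe.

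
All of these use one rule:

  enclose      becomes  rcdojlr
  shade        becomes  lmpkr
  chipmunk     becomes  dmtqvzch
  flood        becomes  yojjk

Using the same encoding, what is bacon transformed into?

e(4)→r(17) and n(13)→c(2) fit y≡7x+15 (mod 26); the inverse of 7 mod 26 is 15. Treating letters as 0–25, the rule is x ↦ 7x + 15 (mod 26).
Applying it to bacon: b(1)→7·1+15≡22=w; a(0)→7·0+15≡15=p; c(2)→7·2+15≡3=d; o(14)→7·14+15≡9=j; n(13)→7·13+15≡2=c (all mod 26).

wpdjc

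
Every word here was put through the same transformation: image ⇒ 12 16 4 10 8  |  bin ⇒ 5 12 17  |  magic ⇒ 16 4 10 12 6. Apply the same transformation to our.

The number is (letter's place in the alphabet, a=1) + 3.
Applying it to our: o=15→18, u=21→24, r=18→21.

18 24 21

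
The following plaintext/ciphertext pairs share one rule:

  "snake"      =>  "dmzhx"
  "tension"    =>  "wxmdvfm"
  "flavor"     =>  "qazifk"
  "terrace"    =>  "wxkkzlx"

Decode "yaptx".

plume

s(18)→d(3) and n(13)→m(12) fit y≡19x+25 (mod 26); the inverse of 19 mod 26 is 11. Each letter's alphabet position (a=0..z=25) is mapped through 19·x+25 mod 26 — an affine cipher.
Undoing it on yaptx: y(24)→11·(24−25)≡15=p; a(0)→11·(0−25)≡11=l; p(15)→11·(15−25)≡20=u; t(19)→11·(19−25)≡12=m; x(23)→11·(23−25)≡4=e (all mod 26).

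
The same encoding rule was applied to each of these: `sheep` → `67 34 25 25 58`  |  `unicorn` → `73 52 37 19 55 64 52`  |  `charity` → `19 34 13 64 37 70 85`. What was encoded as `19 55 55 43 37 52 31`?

s(#19)→67 and h(#8)→34: differences scale by 3, so n = 3·pos + 10. Each letter becomes 3×(its alphabet position, a=1..z=26) + 10.
Undoing it on 19 55 55 43 37 52 31: 19→(19−10)÷3=3=c, 55→(55−10)÷3=15=o, 55→(55−10)÷3=15=o, 43→(43−10)÷3=11=k, 37→(37−10)÷3=9=i, 52→(52−10)÷3=14=n, 31→(31−10)÷3=7=g.

cooking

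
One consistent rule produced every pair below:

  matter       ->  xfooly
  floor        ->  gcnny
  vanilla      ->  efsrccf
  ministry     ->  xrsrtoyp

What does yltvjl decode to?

Treating letters as 0–25, the rule is x ↦ 21x + 5 (mod 26).
Decoding yltvjl: y(24)→5·(24−5)≡17=r; l(11)→5·(11−5)≡4=e; t(19)→5·(19−5)≡18=s; v(21)→5·(21−5)≡2=c; j(9)→5·(9−5)≡20=u; l(11)→5·(11−5)≡4=e (all mod 26).

rescue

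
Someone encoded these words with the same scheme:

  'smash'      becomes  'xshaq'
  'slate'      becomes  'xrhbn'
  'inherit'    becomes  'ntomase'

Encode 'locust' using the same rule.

In smash: s→x is +5, m→s is +6, a→h is +7, s→a is +8 — the shift increases by 1 each position. Letter i (0-indexed) is shifted by i+5, so successive shifts are 5, 6, 7, ….
On locust: l+5=q, o+6=u, c+7=j, u+8=c, s+9=b, t+10=d.

qujcbd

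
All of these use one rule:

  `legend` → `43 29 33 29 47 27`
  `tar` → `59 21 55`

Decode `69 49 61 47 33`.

l(#12)→43 and e(#5)→29: differences scale by 2, so n = 2·pos + 19. With a=1..z=26, the number is 2·pos + 19.
Undoing it on 69 49 61 47 33: 69→(69−19)÷2=25=y, 49→(49−19)÷2=15=o, 61→(61−19)÷2=21=u, 47→(47−19)÷2=14=n, 33→(33−19)÷2=7=g.

young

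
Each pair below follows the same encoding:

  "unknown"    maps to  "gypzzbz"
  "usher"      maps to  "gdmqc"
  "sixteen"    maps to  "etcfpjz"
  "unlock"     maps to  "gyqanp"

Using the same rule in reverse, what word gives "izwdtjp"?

worried

The shifts repeat in a cycle of length 3: positions 0,1,… shift by +12, +11, +5, then the pattern repeats.
Decoding izwdtjp: i−12=w, z−11=o, w−5=r, d−12=r, t−11=i, j−5=e, p−12=d.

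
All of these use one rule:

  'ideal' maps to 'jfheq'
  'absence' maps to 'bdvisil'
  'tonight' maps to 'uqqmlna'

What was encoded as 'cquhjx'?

In ideal: i→j is +1, d→f is +2, e→h is +3, a→e is +4 — the shift increases by 1 each position. Each letter shifts forward by (position + 1), i.e. 1, 2, 3, … — the shift grows by one for each successive letter.
Decoding cquhjx: c−1=b, q−2=o, u−3=r, h−4=d, j−5=e, x−6=r.

border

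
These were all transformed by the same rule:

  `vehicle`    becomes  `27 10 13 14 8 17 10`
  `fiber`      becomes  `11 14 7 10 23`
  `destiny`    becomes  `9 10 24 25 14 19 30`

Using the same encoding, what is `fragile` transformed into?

v is letter #22 and maps to 27: an offset of 5. The number is (letter's place in the alphabet, a=1) + 5.
On fragile: f=6→11, r=18→23, a=1→6, g=7→12, i=9→14, l=12→17, e=5→10.

11 23 6 12 14 17 10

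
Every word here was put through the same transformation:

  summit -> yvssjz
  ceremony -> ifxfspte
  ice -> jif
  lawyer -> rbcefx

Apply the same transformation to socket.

ypiqfz

The shift depends on letter class: consonant s→y is +6, but vowel u→v is +1. The rule splits by letter class: vowels +1, consonants +6.
On socket: s(cons)+6=y, o(vowel)+1=p, c(cons)+6=i, k(cons)+6=q, e(vowel)+1=f, t(cons)+6=z.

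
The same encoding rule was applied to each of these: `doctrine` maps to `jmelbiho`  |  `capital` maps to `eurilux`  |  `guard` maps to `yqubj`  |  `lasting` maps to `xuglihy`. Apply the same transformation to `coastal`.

emuglux

This is an affine cipher: with a=0,…,z=25, each position x becomes (5x+20) mod 26.
For coastal: c(2)→5·2+20≡4=e; o(14)→5·14+20≡12=m; a(0)→5·0+20≡20=u; s(18)→5·18+20≡6=g; t(19)→5·19+20≡11=l; a(0)→5·0+20≡20=u; l(11)→5·11+20≡23=x (all mod 26).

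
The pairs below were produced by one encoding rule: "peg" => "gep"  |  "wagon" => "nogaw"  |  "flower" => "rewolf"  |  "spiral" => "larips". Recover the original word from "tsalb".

It's just the letters in reverse order.
Undoing it on tsalb: then reverse → blast.

blast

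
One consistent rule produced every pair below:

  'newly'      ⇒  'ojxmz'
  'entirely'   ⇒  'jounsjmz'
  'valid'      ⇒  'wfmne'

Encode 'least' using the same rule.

mjftu

The shift depends on letter class: consonant n→o is +1, but vowel e→j is +5. Vowels shift forward by 5 and consonants shift forward by 1.
On least: l(cons)+1=m, e(vowel)+5=j, a(vowel)+5=f, s(cons)+1=t, t(cons)+1=u.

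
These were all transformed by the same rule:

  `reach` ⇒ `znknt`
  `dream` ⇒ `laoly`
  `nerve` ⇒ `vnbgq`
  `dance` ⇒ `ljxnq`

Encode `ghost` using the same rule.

In reach: r→z is +8, e→n is +9, a→k is +10, c→n is +11 — the shift increases by 1 each position. The shift increases by 1 at each position, starting from +8: 8, 9, 10, ….
Applying it to ghost: g+8=o, h+9=q, o+10=y, s+11=d, t+12=f.

oqydf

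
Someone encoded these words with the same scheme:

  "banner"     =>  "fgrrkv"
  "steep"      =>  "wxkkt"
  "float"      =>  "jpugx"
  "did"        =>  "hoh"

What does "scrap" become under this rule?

Vowels shift forward by 6 and consonants shift forward by 4.
On scrap: s(cons)+4=w, c(cons)+4=g, r(cons)+4=v, a(vowel)+6=g, p(cons)+4=t.

wgvgt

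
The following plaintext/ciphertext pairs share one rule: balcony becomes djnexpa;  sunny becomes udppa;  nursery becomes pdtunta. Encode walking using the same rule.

yjnmrpi

The shift depends on letter class: consonant b→d is +2, but vowel a→j is +9. Vowels shift forward by 9 and consonants shift forward by 2.
For walking: w(cons)+2=y, a(vowel)+9=j, l(cons)+2=n, k(cons)+2=m, i(vowel)+9=r, n(cons)+2=p, g(cons)+2=i.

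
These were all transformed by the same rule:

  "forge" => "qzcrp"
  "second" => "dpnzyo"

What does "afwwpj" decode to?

pulley

Compare letters: f→q is +11, o→z is +11, r→c is +11 — a constant shift. This is a Caesar cipher with shift 11.
Decoding afwwpj: a−11=p, f−11=u, w−11=l, w−11=l, p−11=e, j−11=y.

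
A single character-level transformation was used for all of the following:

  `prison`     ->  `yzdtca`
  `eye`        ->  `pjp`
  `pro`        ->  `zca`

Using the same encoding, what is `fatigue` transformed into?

pfrtelq

Two steps: reverse the string, then apply a Caesar shift of +11.
Applying it to fatigue: reverse → eugitaf; then shift: e+11=p, u+11=f, g+11=r, i+11=t, t+11=e, a+11=l, f+11=q.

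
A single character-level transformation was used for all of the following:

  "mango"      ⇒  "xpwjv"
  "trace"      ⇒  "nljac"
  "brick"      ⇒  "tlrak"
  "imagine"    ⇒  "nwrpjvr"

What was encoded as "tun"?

The word is reversed, then every letter is shifted forward by 9.
Decoding tun: shift back: t−9=k, u−9=l, n−9=e → kle; then reverse → elk.

elk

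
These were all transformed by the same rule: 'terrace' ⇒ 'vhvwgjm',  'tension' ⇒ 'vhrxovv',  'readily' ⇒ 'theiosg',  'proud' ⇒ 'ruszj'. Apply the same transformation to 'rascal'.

In terrace: t→v is +2, e→h is +3, r→v is +4, r→w is +5 — the shift increases by 1 each position. The shift increases by 1 at each position, starting from +2: 2, 3, 4, ….
Applying it to rascal: r+2=t, a+3=d, s+4=w, c+5=h, a+6=g, l+7=s.

tdwhgs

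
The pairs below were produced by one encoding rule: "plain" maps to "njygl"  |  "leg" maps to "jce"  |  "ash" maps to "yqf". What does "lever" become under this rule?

jctcp

Compare letters: p→n is +24, l→j is +24, a→y is +24 — a constant shift. Each letter is shifted forward by 24 in the alphabet (a Caesar shift of +24).
For lever: l+24=j, e+24=c, v+24=t, e+24=c, r+24=p.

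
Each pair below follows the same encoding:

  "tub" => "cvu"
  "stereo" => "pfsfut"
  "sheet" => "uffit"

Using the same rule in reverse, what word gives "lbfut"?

steak

The output letters match the input read backwards, each shifted +1: tub reversed is but. The word is reversed, then every letter is shifted forward by 1.
Decoding lbfut: shift back: l−1=k, b−1=a, f−1=e, u−1=t, t−1=s → kaets; then reverse → steak.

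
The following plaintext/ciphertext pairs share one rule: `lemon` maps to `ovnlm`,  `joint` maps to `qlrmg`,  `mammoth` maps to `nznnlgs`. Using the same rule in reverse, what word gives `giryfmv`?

Each letter is replaced by its mirror in the alphabet: a↔z, b↔y, c↔x, and so on (the Atbash cipher).
Undoing it on giryfmv: g↔t, i↔r, r↔i, y↔b, f↔u, m↔n, v↔e.

tribune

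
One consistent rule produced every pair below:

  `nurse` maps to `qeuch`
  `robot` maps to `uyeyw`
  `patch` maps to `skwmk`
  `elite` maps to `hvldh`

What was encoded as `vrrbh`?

Shifts by position in nurse: pos 0: n→q (+3), pos 1: u→e (+10), pos 2: r→u (+3), pos 3: s→c (+10) — repeating every 2. It's a Vigenère-style cipher with numeric key [3,10]: position i shifts by key[i mod 2].
Reversing it on vrrbh: v−3=s, r−10=h, r−3=o, b−10=r, h−3=e.

shore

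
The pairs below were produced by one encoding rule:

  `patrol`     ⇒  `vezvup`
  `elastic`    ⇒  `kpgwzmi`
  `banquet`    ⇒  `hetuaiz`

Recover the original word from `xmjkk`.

ridge

Shifts by position in patrol: pos 0: p→v (+6), pos 1: a→e (+4), pos 2: t→z (+6), pos 3: r→v (+4) — repeating every 2. The shifts repeat in a cycle of length 2: positions 0,1,… shift by +6, +4, then the pattern repeats.
Decoding xmjkk: x−6=r, m−4=i, j−6=d, k−4=g, k−6=e.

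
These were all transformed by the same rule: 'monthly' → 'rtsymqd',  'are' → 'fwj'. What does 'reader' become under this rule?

Compare letters: m→r is +5, o→t is +5, n→s is +5 — a constant shift. It's a constant shift of +5 (ROT5).
For reader: r+5=w, e+5=j, a+5=f, d+5=i, e+5=j, r+5=w.

wjfijw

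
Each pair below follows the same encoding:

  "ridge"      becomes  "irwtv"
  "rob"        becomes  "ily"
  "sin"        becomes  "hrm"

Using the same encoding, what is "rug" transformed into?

Each letter is replaced by its mirror in the alphabet: a↔z, b↔y, c↔x, and so on (the Atbash cipher).
Applying it to rug: r↔i, u↔f, g↔t.

ift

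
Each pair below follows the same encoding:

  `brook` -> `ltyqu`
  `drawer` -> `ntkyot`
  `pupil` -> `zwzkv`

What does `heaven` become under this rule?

Shifts by position in brook: pos 0: b→l (+10), pos 1: r→t (+2), pos 2: o→y (+10), pos 3: o→q (+2) — repeating every 2. A repeating key of period 2 is used — shifts +10, +2 over and over.
For heaven: h+10=r, e+2=g, a+10=k, v+2=x, e+10=o, n+2=p.

rgkxop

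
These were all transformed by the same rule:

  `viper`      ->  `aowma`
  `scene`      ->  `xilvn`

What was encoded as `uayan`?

Letter i (0-indexed) is shifted by i+5, so successive shifts are 5, 6, 7, ….
Decoding uayan: u−5=p, a−6=u, y−7=r, a−8=s, n−9=e.

purse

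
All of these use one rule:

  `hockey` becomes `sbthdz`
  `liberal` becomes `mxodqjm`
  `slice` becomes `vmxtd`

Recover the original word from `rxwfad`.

Treating letters as 0–25, the rule is x ↦ 5x + 9 (mod 26).
Undoing it on rxwfad: r(17)→21·(17−9)≡12=m; x(23)→21·(23−9)≡8=i; w(22)→21·(22−9)≡13=n; f(5)→21·(5−9)≡20=u; a(0)→21·(0−9)≡19=t; d(3)→21·(3−9)≡4=e (all mod 26).

minute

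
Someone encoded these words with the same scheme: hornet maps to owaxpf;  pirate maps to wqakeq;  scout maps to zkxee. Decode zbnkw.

In hornet: h→o is +7, o→w is +8, r→a is +9, n→x is +10 — the shift increases by 1 each position. The shift increases by 1 at each position, starting from +7: 7, 8, 9, ….
Undoing it on zbnkw: z−7=s, b−8=t, n−9=e, k−10=a, w−11=l.

steal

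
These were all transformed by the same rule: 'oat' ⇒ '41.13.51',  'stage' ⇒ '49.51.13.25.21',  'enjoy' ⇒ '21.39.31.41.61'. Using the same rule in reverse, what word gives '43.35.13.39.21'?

o(#15)→41 and a(#1)→13: differences scale by 2, so n = 2·pos + 11. With a=1..z=26, the number is 2·pos + 11.
Decoding 43.35.13.39.21: 43→(43−11)÷2=16=p, 35→(35−11)÷2=12=l, 13→(13−11)÷2=1=a, 39→(39−11)÷2=14=n, 21→(21−11)÷2=5=e.

plane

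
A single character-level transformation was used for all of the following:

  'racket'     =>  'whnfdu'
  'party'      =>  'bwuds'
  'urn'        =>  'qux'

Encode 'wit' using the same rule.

Two steps: reverse the string, then apply a Caesar shift of +3.
On wit: reverse → tiw; then shift: t+3=w, i+3=l, w+3=z.

wlz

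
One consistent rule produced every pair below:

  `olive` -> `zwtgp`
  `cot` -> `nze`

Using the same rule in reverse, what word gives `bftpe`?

quiet

Every letter moves 11 places later in the alphabet, wrapping around z→a.
Undoing it on bftpe: b−11=q, f−11=u, t−11=i, p−11=e, e−11=t.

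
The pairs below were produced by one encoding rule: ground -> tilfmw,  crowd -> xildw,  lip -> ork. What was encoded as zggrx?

attic

Letters are reflected about the middle of the alphabet (position → 25−position): Atbash.
Reversing it on zggrx: z↔a, g↔t, g↔t, r↔i, x↔c.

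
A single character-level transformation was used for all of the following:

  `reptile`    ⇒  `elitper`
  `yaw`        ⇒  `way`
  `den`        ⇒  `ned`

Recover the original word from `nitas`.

The output letters match the input read backwards: reptile reversed is elitper. The word is simply reversed.
Reversing it on nitas: then reverse → satin.

satin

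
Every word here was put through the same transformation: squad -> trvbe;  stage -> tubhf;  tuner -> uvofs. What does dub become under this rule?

evc

Compare letters: s→t is +1, q→r is +1, u→v is +1 — a constant shift. Every letter moves 1 place later in the alphabet, wrapping around z→a.
For dub: d+1=e, u+1=v, b+1=c.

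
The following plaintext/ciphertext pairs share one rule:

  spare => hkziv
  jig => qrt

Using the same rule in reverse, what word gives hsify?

shrub

Each pair mirrors across the alphabet (s↔h, p↔k, a↔z): positions sum to 25. This is the alphabet-reversal cipher (Atbash): a becomes z, b becomes y, etc.
Decoding hsify: h↔s, s↔h, i↔r, f↔u, y↔b.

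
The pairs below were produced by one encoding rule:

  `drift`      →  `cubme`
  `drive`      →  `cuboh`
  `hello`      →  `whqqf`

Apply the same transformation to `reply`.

d(3)→c(2) and r(17)→u(20) fit y≡5x+13 (mod 26); the inverse of 5 mod 26 is 21. This is an affine cipher: with a=0,…,z=25, each position x becomes (5x+13) mod 26.
For reply: r(17)→5·17+13≡20=u; e(4)→5·4+13≡7=h; p(15)→5·15+13≡10=k; l(11)→5·11+13≡16=q; y(24)→5·24+13≡3=d (all mod 26).

uhkqd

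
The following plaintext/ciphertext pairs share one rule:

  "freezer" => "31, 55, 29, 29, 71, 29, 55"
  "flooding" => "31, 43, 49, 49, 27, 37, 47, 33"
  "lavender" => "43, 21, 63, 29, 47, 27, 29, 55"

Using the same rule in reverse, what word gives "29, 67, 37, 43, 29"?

f(#6)→31 and r(#18)→55: differences scale by 2, so n = 2·pos + 19. The formula is n = 2×(alphabet index, a=1) + 19.
Decoding 29, 67, 37, 43, 29: 29→(29−19)÷2=5=e, 67→(67−19)÷2=24=x, 37→(37−19)÷2=9=i, 43→(43−19)÷2=12=l, 29→(29−19)÷2=5=e.

exile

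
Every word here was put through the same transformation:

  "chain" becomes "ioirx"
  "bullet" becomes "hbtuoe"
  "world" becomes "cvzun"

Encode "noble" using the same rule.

In chain: c→i is +6, h→o is +7, a→i is +8, i→r is +9 — the shift increases by 1 each position. Each letter shifts forward by (position + 6), i.e. 6, 7, 8, … — the shift grows by one for each successive letter.
For noble: n+6=t, o+7=v, b+8=j, l+9=u, e+10=o.

tvjuo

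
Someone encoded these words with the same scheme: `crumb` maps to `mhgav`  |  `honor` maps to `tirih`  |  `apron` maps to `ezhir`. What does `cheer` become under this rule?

This is an affine cipher: with a=0,…,z=25, each position x becomes (17x+4) mod 26.
For cheer: c(2)→17·2+4≡12=m; h(7)→17·7+4≡19=t; e(4)→17·4+4≡20=u; e(4)→17·4+4≡20=u; r(17)→17·17+4≡7=h (all mod 26).

mtuuh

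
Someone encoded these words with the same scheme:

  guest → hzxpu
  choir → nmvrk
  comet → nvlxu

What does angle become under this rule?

dqhgx

g(6)→h(7) and u(20)→z(25) fit y≡5x+3 (mod 26); the inverse of 5 mod 26 is 21. Treating letters as 0–25, the rule is x ↦ 5x + 3 (mod 26).
Applying it to angle: a(0)→5·0+3≡3=d; n(13)→5·13+3≡16=q; g(6)→5·6+3≡7=h; l(11)→5·11+3≡6=g; e(4)→5·4+3≡23=x (all mod 26).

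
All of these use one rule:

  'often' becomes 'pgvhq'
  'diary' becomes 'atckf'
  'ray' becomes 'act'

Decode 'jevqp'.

The output letters match the input read backwards, each shifted +2: often reversed is netfo. Read the word backwards and shift each letter +2.
Decoding jevqp: shift back: j−2=h, e−2=c, v−2=t, q−2=o, p−2=n → hcton; then reverse → notch.

notch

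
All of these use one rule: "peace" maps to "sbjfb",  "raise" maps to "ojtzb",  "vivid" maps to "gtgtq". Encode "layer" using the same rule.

Each letter's alphabet position (a=0..z=25) is mapped through 11·x+9 mod 26 — an affine cipher.
On layer: l(11)→11·11+9≡0=a; a(0)→11·0+9≡9=j; y(24)→11·24+9≡13=n; e(4)→11·4+9≡1=b; r(17)→11·17+9≡14=o (all mod 26).

ajnbo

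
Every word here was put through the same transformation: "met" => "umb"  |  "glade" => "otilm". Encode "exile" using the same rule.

mfqtm

This is a Caesar cipher with shift 8.
On exile: e+8=m, x+8=f, i+8=q, l+8=t, e+8=m.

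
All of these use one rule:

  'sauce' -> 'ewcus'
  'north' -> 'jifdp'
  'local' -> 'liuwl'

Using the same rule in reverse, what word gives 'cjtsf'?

s(18)→e(4) and a(0)→w(22) fit y≡25x+22 (mod 26); the inverse of 25 mod 26 is 25. Treating letters as 0–25, the rule is x ↦ 25x + 22 (mod 26).
Reversing it on cjtsf: c(2)→25·(2−22)≡20=u; j(9)→25·(9−22)≡13=n; t(19)→25·(19−22)≡3=d; s(18)→25·(18−22)≡4=e; f(5)→25·(5−22)≡17=r (all mod 26).

under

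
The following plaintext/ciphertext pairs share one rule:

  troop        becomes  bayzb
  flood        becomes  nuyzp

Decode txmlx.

local

In troop: t→b is +8, r→a is +9, o→y is +10, o→z is +11 — the shift increases by 1 each position. Each letter shifts forward by (position + 8), i.e. 8, 9, 10, … — the shift grows by one for each successive letter.
Reversing it on txmlx: t−8=l, x−9=o, m−10=c, l−11=a, x−12=l.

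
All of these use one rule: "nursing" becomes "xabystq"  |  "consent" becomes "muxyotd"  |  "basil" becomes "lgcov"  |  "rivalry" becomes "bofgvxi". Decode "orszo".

Shifts by position in nursing: pos 0: n→x (+10), pos 1: u→a (+6), pos 2: r→b (+10), pos 3: s→y (+6) — repeating every 2. A repeating key of period 2 is used — shifts +10, +6 over and over.
Undoing it on orszo: o−10=e, r−6=l, s−10=i, z−6=t, o−10=e.

elite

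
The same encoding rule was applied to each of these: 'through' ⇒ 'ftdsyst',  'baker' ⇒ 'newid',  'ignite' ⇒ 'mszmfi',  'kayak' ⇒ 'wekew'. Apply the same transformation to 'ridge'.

dmpsi

Two shifts are in play — +4 for a/e/i/o/u, +12 for every other letter.
On ridge: r(cons)+12=d, i(vowel)+4=m, d(cons)+12=p, g(cons)+12=s, e(vowel)+4=i.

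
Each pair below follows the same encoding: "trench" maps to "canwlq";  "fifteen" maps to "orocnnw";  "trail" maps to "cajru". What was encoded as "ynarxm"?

period

Compare letters: t→c is +9, r→a is +9, e→n is +9 — a constant shift. It's a constant shift of +9 (ROT9).
Undoing it on ynarxm: y−9=p, n−9=e, a−9=r, r−9=i, x−9=o, m−9=d.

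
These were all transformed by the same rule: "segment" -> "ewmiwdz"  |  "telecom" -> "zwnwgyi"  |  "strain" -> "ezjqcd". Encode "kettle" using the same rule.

Each letter's alphabet position (a=0..z=25) is mapped through 21·x+16 mod 26 — an affine cipher.
For kettle: k(10)→21·10+16≡18=s; e(4)→21·4+16≡22=w; t(19)→21·19+16≡25=z; t(19)→21·19+16≡25=z; l(11)→21·11+16≡13=n; e(4)→21·4+16≡22=w (all mod 26).

swzznw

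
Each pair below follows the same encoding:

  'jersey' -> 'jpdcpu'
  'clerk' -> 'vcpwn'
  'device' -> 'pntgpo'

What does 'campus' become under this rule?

The output letters match the input read backwards, each shifted +11: jersey reversed is yesrej. Two steps: reverse the string, then apply a Caesar shift of +11.
For campus: reverse → supmac; then shift: s+11=d, u+11=f, p+11=a, m+11=x, a+11=l, c+11=n.

dfaxln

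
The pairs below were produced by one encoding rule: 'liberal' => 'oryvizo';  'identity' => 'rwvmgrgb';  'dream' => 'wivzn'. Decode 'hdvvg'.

sweet

Each pair mirrors across the alphabet (l↔o, i↔r, b↔y): positions sum to 25. This is the alphabet-reversal cipher (Atbash): a becomes z, b becomes y, etc.
Decoding hdvvg: h↔s, d↔w, v↔e, v↔e, g↔t.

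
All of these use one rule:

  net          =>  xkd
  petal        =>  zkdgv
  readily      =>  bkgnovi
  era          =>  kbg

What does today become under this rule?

dungi

Two shifts are in play — +6 for a/e/i/o/u, +10 for every other letter.
Applying it to today: t(cons)+10=d, o(vowel)+6=u, d(cons)+10=n, a(vowel)+6=g, y(cons)+10=i.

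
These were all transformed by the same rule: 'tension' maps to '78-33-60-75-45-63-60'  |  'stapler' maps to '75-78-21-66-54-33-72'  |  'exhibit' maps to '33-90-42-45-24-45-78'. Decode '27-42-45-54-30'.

child

t(#20)→78 and e(#5)→33: differences scale by 3, so n = 3·pos + 18. Each letter becomes 3×(its alphabet position, a=1..z=26) + 18.
Reversing it on 27-42-45-54-30: 27→(27−18)÷3=3=c, 42→(42−18)÷3=8=h, 45→(45−18)÷3=9=i, 54→(54−18)÷3=12=l, 30→(30−18)÷3=4=d.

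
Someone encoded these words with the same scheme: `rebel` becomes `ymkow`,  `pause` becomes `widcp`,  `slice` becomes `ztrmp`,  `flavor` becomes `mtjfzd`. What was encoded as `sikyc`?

Each letter shifts forward by (position + 7), i.e. 7, 8, 9, … — the shift grows by one for each successive letter.
Undoing it on sikyc: s−7=l, i−8=a, k−9=b, y−10=o, c−11=r.

labor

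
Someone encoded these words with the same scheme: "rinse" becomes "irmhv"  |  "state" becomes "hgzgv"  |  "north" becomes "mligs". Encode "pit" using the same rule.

Each pair mirrors across the alphabet (r↔i, i↔r, n↔m): positions sum to 25. Each letter is replaced by its mirror in the alphabet: a↔z, b↔y, c↔x, and so on (the Atbash cipher).
On pit: p↔k, i↔r, t↔g.

krg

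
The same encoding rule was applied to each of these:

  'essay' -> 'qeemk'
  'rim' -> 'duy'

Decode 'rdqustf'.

Compare letters: e→q is +12, s→e is +12, s→e is +12 — a constant shift. It's a constant shift of +12 (ROT12).
Undoing it on rdqustf: r−12=f, d−12=r, q−12=e, u−12=i, s−12=g, t−12=h, f−12=t.

freight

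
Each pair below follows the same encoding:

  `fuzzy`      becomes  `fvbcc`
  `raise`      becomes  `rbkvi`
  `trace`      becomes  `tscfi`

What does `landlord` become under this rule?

In fuzzy: f→f is +0, u→v is +1, z→b is +2, z→c is +3 — the shift increases by 1 each position. The shift increases by 1 at each position, starting from +0: 0, 1, 2, ….
For landlord: l+0=l, a+1=b, n+2=p, d+3=g, l+4=p, o+5=t, r+6=x, d+7=k.

lbpgptxk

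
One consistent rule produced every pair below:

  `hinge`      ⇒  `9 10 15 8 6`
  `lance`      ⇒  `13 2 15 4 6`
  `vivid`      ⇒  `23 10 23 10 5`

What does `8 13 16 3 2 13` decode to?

global

h is letter #8 and maps to 9: an offset of 1. Letters become their 1-based position plus 1 (so a→2, b→3, …).
Undoing it on 8 13 16 3 2 13: 8→(8−1)÷1=7=g, 13→(13−1)÷1=12=l, 16→(16−1)÷1=15=o, 3→(3−1)÷1=2=b, 2→(2−1)÷1=1=a, 13→(13−1)÷1=12=l.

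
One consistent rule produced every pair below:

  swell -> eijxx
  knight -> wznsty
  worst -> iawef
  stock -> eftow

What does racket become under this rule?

The shifts repeat in a cycle of length 3: positions 0,1,… shift by +12, +12, +5, then the pattern repeats.
Applying it to racket: r+12=d, a+12=m, c+5=h, k+12=w, e+12=q, t+5=y.

dmhwqy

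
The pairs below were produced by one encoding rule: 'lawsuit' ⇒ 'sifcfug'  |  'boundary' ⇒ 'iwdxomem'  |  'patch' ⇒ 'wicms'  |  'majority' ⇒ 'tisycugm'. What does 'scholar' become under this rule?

In lawsuit: l→s is +7, a→i is +8, w→f is +9, s→c is +10 — the shift increases by 1 each position. The shift increases by 1 at each position, starting from +7: 7, 8, 9, ….
Applying it to scholar: s+7=z, c+8=k, h+9=q, o+10=y, l+11=w, a+12=m, r+13=e.

zkqywme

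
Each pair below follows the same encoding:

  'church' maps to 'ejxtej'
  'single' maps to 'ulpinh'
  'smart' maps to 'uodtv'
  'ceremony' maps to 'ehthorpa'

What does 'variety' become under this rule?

The shift depends on letter class: consonant c→e is +2, but vowel u→x is +3. Vowels shift forward by 3 and consonants shift forward by 2.
On variety: v(cons)+2=x, a(vowel)+3=d, r(cons)+2=t, i(vowel)+3=l, e(vowel)+3=h, t(cons)+2=v, y(cons)+2=a.

xdtlhva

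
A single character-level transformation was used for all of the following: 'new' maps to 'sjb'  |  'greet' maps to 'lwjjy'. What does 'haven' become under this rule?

mfajs

Compare letters: n→s is +5, e→j is +5, w→b is +5 — a constant shift. Each letter is shifted forward by 5 in the alphabet (a Caesar shift of +5).
On haven: h+5=m, a+5=f, v+5=a, e+5=j, n+5=s.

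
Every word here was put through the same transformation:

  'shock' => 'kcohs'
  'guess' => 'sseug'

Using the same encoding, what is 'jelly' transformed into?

The output letters match the input read backwards: shock reversed is kcohs. It's just the letters in reverse order.
For jelly: reverse → yllej.

yllej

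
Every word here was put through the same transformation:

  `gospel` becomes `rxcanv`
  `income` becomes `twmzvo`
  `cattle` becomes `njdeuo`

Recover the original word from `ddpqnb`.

Shifts by position in gospel: pos 0: g→r (+11), pos 1: o→x (+9), pos 2: s→c (+10), pos 3: p→a (+11), pos 4: e→n (+9), pos 5: l→v (+10) — repeating every 3. It's a Vigenère-style cipher with numeric key [11,9,10]: position i shifts by key[i mod 3].
Reversing it on ddpqnb: d−11=s, d−9=u, p−10=f, q−11=f, n−9=e, b−10=r.

suffer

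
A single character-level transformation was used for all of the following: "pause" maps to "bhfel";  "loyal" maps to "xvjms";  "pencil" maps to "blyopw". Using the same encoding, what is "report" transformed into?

dlaaye

A repeating key of period 3 is used — shifts +12, +7, +11 over and over.
On report: r+12=d, e+7=l, p+11=a, o+12=a, r+7=y, t+11=e.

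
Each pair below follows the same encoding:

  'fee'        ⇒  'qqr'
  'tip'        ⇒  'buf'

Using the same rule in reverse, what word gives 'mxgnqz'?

nebula

The output letters match the input read backwards, each shifted +12: fee reversed is eef. Read the word backwards and shift each letter +12.
Decoding mxgnqz: shift back: m−12=a, x−12=l, g−12=u, n−12=b, q−12=e, z−12=n → aluben; then reverse → nebula.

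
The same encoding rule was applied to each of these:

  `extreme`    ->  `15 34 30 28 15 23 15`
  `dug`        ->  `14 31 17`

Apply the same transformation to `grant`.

17 28 11 24 30

e is letter #5 and maps to 15: an offset of 10. Letters become their 1-based position plus 10 (so a→11, b→12, …).
On grant: g=7→17, r=18→28, a=1→11, n=14→24, t=20→30.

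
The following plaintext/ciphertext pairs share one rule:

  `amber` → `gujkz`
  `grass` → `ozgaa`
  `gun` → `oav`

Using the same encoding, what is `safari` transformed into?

agngzo

The shift depends on letter class: consonant m→u is +8, but vowel a→g is +6. The rule splits by letter class: vowels +6, consonants +8.
On safari: s(cons)+8=a, a(vowel)+6=g, f(cons)+8=n, a(vowel)+6=g, r(cons)+8=z, i(vowel)+6=o.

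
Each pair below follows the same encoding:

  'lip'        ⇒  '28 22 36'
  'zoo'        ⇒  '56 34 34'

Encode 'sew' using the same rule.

l(#12)→28 and i(#9)→22: differences scale by 2, so n = 2·pos + 4. The formula is n = 2×(alphabet index, a=1) + 4.
For sew: s=19→42, e=5→14, w=23→50.

42 14 50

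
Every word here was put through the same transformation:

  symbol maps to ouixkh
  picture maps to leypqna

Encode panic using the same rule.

Every letter moves 22 places later in the alphabet, wrapping around z→a.
For panic: p+22=l, a+22=w, n+22=j, i+22=e, c+22=y.

lwjey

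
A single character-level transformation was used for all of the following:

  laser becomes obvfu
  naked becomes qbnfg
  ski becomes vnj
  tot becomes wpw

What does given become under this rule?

Two shifts are in play — +1 for a/e/i/o/u, +3 for every other letter.
On given: g(cons)+3=j, i(vowel)+1=j, v(cons)+3=y, e(vowel)+1=f, n(cons)+3=q.

jjyfq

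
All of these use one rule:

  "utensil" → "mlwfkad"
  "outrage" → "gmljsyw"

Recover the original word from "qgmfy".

Compare letters: u→m is +18, t→l is +18, e→w is +18 — a constant shift. Every letter moves 18 places later in the alphabet, wrapping around z→a.
Reversing it on qgmfy: q−18=y, g−18=o, m−18=u, f−18=n, y−18=g.

young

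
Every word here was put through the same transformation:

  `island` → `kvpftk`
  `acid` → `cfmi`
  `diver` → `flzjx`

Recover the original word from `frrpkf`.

donkey

In island: i→k is +2, s→v is +3, l→p is +4, a→f is +5 — the shift increases by 1 each position. Letter i (0-indexed) is shifted by i+2, so successive shifts are 2, 3, 4, ….
Reversing it on frrpkf: f−2=d, r−3=o, r−4=n, p−5=k, k−6=e, f−7=y.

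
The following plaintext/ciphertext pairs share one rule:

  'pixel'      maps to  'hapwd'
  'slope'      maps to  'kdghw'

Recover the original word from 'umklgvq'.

custody

Compare letters: p→h is +18, i→a is +18, x→p is +18 — a constant shift. This is a Caesar cipher with shift 18.
Decoding umklgvq: u−18=c, m−18=u, k−18=s, l−18=t, g−18=o, v−18=d, q−18=y.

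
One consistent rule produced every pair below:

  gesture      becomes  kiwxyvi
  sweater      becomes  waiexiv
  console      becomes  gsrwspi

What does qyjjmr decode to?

muffin

Compare letters: g→k is +4, e→i is +4, s→w is +4 — a constant shift. This is a Caesar cipher with shift 4.
Decoding qyjjmr: q−4=m, y−4=u, j−4=f, j−4=f, m−4=i, r−4=n.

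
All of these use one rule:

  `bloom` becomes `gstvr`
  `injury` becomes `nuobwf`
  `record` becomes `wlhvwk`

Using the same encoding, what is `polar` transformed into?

uvqhw

Shifts by position in bloom: pos 0: b→g (+5), pos 1: l→s (+7), pos 2: o→t (+5), pos 3: o→v (+7) — repeating every 2. It's a Vigenère-style cipher with numeric key [5,7]: position i shifts by key[i mod 2].
On polar: p+5=u, o+7=v, l+5=q, a+7=h, r+5=w.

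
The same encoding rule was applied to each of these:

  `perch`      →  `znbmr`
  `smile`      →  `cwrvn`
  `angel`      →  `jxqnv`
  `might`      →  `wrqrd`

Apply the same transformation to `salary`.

The shift depends on letter class: consonant p→z is +10, but vowel e→n is +9. Vowels shift forward by 9 and consonants shift forward by 10.
On salary: s(cons)+10=c, a(vowel)+9=j, l(cons)+10=v, a(vowel)+9=j, r(cons)+10=b, y(cons)+10=i.

cjvjbi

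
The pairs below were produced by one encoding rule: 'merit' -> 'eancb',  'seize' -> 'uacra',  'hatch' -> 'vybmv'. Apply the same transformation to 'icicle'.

m(12)→e(4) and e(4)→a(0) fit y≡7x+24 (mod 26); the inverse of 7 mod 26 is 15. Each letter's alphabet position (a=0..z=25) is mapped through 7·x+24 mod 26 — an affine cipher.
For icicle: i(8)→7·8+24≡2=c; c(2)→7·2+24≡12=m; i(8)→7·8+24≡2=c; c(2)→7·2+24≡12=m; l(11)→7·11+24≡23=x; e(4)→7·4+24≡0=a (all mod 26).

cmcmxa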